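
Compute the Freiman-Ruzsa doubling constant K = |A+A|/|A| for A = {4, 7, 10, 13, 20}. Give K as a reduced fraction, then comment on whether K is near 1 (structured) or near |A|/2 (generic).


|A| = 5.
Compute A + A by enumerating all 25 pairs.
A + A = {8, 11, 14, 17, 20, 23, 24, 26, 27, 30, 33, 40}, so |A + A| = 12.
K = |A + A| / |A| = 12/5 (already in lowest terms) ≈ 2.4000.
Reference: AP of size 5 gives K = 9/5 ≈ 1.8000; a fully generic set of size 5 gives K ≈ 3.0000.

|A| = 5, |A + A| = 12, K = 12/5.


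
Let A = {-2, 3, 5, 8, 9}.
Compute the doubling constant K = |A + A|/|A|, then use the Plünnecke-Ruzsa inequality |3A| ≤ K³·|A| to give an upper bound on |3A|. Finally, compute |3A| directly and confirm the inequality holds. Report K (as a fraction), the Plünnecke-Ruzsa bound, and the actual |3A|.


|A| = 5.
Step 1: Compute A + A by enumerating all 25 pairs.
A + A = {-4, 1, 3, 6, 7, 8, 10, 11, 12, 13, 14, 16, 17, 18}, so |A + A| = 14.
Step 2: Doubling constant K = |A + A|/|A| = 14/5 = 14/5 ≈ 2.8000.
Step 3: Plünnecke-Ruzsa gives |3A| ≤ K³·|A| = (2.8000)³ · 5 ≈ 109.7600.
Step 4: Compute 3A = A + A + A directly by enumerating all triples (a,b,c) ∈ A³; |3A| = 26.
Step 5: Check 26 ≤ 109.7600? Yes ✓.

K = 14/5, Plünnecke-Ruzsa bound K³|A| ≈ 109.7600, |3A| = 26, inequality holds.


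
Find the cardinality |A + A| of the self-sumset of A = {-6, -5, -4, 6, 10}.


A + A = {a + a' : a, a' ∈ A}; |A| = 5.
General bounds: 2|A| - 1 ≤ |A + A| ≤ |A|(|A|+1)/2, i.e. 9 ≤ |A + A| ≤ 15.
Lower bound 2|A|-1 is attained iff A is an arithmetic progression.
Enumerate sums a + a' for a ≤ a' (symmetric, so this suffices):
a = -6: -6+-6=-12, -6+-5=-11, -6+-4=-10, -6+6=0, -6+10=4
a = -5: -5+-5=-10, -5+-4=-9, -5+6=1, -5+10=5
a = -4: -4+-4=-8, -4+6=2, -4+10=6
a = 6: 6+6=12, 6+10=16
a = 10: 10+10=20
Distinct sums: {-12, -11, -10, -9, -8, 0, 1, 2, 4, 5, 6, 12, 16, 20}
|A + A| = 14

|A + A| = 14


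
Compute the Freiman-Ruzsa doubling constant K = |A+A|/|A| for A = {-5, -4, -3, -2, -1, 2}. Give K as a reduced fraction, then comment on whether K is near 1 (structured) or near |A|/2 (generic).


|A| = 6.
Compute A + A by enumerating all 36 pairs.
A + A = {-10, -9, -8, -7, -6, -5, -4, -3, -2, -1, 0, 1, 4}, so |A + A| = 13.
K = |A + A| / |A| = 13/6 (already in lowest terms) ≈ 2.1667.
Reference: AP of size 6 gives K = 11/6 ≈ 1.8333; a fully generic set of size 6 gives K ≈ 3.5000.

|A| = 6, |A + A| = 13, K = 13/6.


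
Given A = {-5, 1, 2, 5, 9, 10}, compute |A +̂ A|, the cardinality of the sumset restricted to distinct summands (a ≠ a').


Restricted sumset: A +̂ A = {a + a' : a ∈ A, a' ∈ A, a ≠ a'}.
Equivalently, take A + A and drop any sum 2a that is achievable ONLY as a + a for a ∈ A (i.e. sums representable only with equal summands).
Enumerate pairs (a, a') with a < a' (symmetric, so each unordered pair gives one sum; this covers all a ≠ a'):
  -5 + 1 = -4
  -5 + 2 = -3
  -5 + 5 = 0
  -5 + 9 = 4
  -5 + 10 = 5
  1 + 2 = 3
  1 + 5 = 6
  1 + 9 = 10
  1 + 10 = 11
  2 + 5 = 7
  2 + 9 = 11
  2 + 10 = 12
  5 + 9 = 14
  5 + 10 = 15
  9 + 10 = 19
Collected distinct sums: {-4, -3, 0, 3, 4, 5, 6, 7, 10, 11, 12, 14, 15, 19}
|A +̂ A| = 14
(Reference bound: |A +̂ A| ≥ 2|A| - 3 for |A| ≥ 2, with |A| = 6 giving ≥ 9.)

|A +̂ A| = 14


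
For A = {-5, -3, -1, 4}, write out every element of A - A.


A - A = {a - a' : a, a' ∈ A}.
Compute a - a' for each ordered pair (a, a'):
a = -5: -5--5=0, -5--3=-2, -5--1=-4, -5-4=-9
a = -3: -3--5=2, -3--3=0, -3--1=-2, -3-4=-7
a = -1: -1--5=4, -1--3=2, -1--1=0, -1-4=-5
a = 4: 4--5=9, 4--3=7, 4--1=5, 4-4=0
Collecting distinct values (and noting 0 appears from a-a):
A - A = {-9, -7, -5, -4, -2, 0, 2, 4, 5, 7, 9}
|A - A| = 11

A - A = {-9, -7, -5, -4, -2, 0, 2, 4, 5, 7, 9}


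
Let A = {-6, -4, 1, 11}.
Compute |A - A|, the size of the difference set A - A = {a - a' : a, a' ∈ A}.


A - A = {a - a' : a, a' ∈ A}; |A| = 4.
Bounds: 2|A|-1 ≤ |A - A| ≤ |A|² - |A| + 1, i.e. 7 ≤ |A - A| ≤ 13.
Note: 0 ∈ A - A always (from a - a). The set is symmetric: if d ∈ A - A then -d ∈ A - A.
Enumerate nonzero differences d = a - a' with a > a' (then include -d):
Positive differences: {2, 5, 7, 10, 15, 17}
Full difference set: {0} ∪ (positive diffs) ∪ (negative diffs).
|A - A| = 1 + 2·6 = 13 (matches direct enumeration: 13).

|A - A| = 13


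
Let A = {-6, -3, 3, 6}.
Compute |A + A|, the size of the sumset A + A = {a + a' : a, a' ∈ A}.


A + A = {a + a' : a, a' ∈ A}; |A| = 4.
General bounds: 2|A| - 1 ≤ |A + A| ≤ |A|(|A|+1)/2, i.e. 7 ≤ |A + A| ≤ 10.
Lower bound 2|A|-1 is attained iff A is an arithmetic progression.
Enumerate sums a + a' for a ≤ a' (symmetric, so this suffices):
a = -6: -6+-6=-12, -6+-3=-9, -6+3=-3, -6+6=0
a = -3: -3+-3=-6, -3+3=0, -3+6=3
a = 3: 3+3=6, 3+6=9
a = 6: 6+6=12
Distinct sums: {-12, -9, -6, -3, 0, 3, 6, 9, 12}
|A + A| = 9

|A + A| = 9


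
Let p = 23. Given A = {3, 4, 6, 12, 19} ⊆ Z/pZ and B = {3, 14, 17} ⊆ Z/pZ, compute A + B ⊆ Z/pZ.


Work in Z/23Z: reduce every sum a + b modulo 23.
Enumerate all 15 pairs:
a = 3: 3+3=6, 3+14=17, 3+17=20
a = 4: 4+3=7, 4+14=18, 4+17=21
a = 6: 6+3=9, 6+14=20, 6+17=0
a = 12: 12+3=15, 12+14=3, 12+17=6
a = 19: 19+3=22, 19+14=10, 19+17=13
Distinct residues collected: {0, 3, 6, 7, 9, 10, 13, 15, 17, 18, 20, 21, 22}
|A + B| = 13 (out of 23 total residues).

A + B = {0, 3, 6, 7, 9, 10, 13, 15, 17, 18, 20, 21, 22}


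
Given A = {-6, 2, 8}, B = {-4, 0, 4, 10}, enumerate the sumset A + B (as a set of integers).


A + B = {a + b : a ∈ A, b ∈ B}.
Enumerate all |A|·|B| = 3·4 = 12 pairs (a, b) and collect distinct sums.
a = -6: -6+-4=-10, -6+0=-6, -6+4=-2, -6+10=4
a = 2: 2+-4=-2, 2+0=2, 2+4=6, 2+10=12
a = 8: 8+-4=4, 8+0=8, 8+4=12, 8+10=18
Collecting distinct sums: A + B = {-10, -6, -2, 2, 4, 6, 8, 12, 18}
|A + B| = 9

A + B = {-10, -6, -2, 2, 4, 6, 8, 12, 18}


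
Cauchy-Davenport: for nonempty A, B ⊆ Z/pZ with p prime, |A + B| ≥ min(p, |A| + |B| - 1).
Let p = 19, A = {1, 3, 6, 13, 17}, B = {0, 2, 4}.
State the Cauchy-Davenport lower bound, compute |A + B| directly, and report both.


Cauchy-Davenport: |A + B| ≥ min(p, |A| + |B| - 1) for A, B nonempty in Z/pZ.
|A| = 5, |B| = 3, p = 19.
CD lower bound = min(19, 5 + 3 - 1) = min(19, 7) = 7.
Compute A + B mod 19 directly:
a = 1: 1+0=1, 1+2=3, 1+4=5
a = 3: 3+0=3, 3+2=5, 3+4=7
a = 6: 6+0=6, 6+2=8, 6+4=10
a = 13: 13+0=13, 13+2=15, 13+4=17
a = 17: 17+0=17, 17+2=0, 17+4=2
A + B = {0, 1, 2, 3, 5, 6, 7, 8, 10, 13, 15, 17}, so |A + B| = 12.
Verify: 12 ≥ 7? Yes ✓.

CD lower bound = 7, actual |A + B| = 12.


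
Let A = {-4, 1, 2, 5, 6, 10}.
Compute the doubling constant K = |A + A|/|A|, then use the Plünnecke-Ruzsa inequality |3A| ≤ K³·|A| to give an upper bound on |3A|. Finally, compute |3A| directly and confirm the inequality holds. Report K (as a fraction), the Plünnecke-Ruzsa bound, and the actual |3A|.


|A| = 6.
Step 1: Compute A + A by enumerating all 36 pairs.
A + A = {-8, -3, -2, 1, 2, 3, 4, 6, 7, 8, 10, 11, 12, 15, 16, 20}, so |A + A| = 16.
Step 2: Doubling constant K = |A + A|/|A| = 16/6 = 16/6 ≈ 2.6667.
Step 3: Plünnecke-Ruzsa gives |3A| ≤ K³·|A| = (2.6667)³ · 6 ≈ 113.7778.
Step 4: Compute 3A = A + A + A directly by enumerating all triples (a,b,c) ∈ A³; |3A| = 30.
Step 5: Check 30 ≤ 113.7778? Yes ✓.

K = 16/6, Plünnecke-Ruzsa bound K³|A| ≈ 113.7778, |3A| = 30, inequality holds.


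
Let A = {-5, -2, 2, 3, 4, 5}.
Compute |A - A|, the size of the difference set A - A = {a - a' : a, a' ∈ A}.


A - A = {a - a' : a, a' ∈ A}; |A| = 6.
Bounds: 2|A|-1 ≤ |A - A| ≤ |A|² - |A| + 1, i.e. 11 ≤ |A - A| ≤ 31.
Note: 0 ∈ A - A always (from a - a). The set is symmetric: if d ∈ A - A then -d ∈ A - A.
Enumerate nonzero differences d = a - a' with a > a' (then include -d):
Positive differences: {1, 2, 3, 4, 5, 6, 7, 8, 9, 10}
Full difference set: {0} ∪ (positive diffs) ∪ (negative diffs).
|A - A| = 1 + 2·10 = 21 (matches direct enumeration: 21).

|A - A| = 21


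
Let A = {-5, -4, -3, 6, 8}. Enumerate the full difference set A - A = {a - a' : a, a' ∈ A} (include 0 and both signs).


A - A = {a - a' : a, a' ∈ A}.
Compute a - a' for each ordered pair (a, a'):
a = -5: -5--5=0, -5--4=-1, -5--3=-2, -5-6=-11, -5-8=-13
a = -4: -4--5=1, -4--4=0, -4--3=-1, -4-6=-10, -4-8=-12
a = -3: -3--5=2, -3--4=1, -3--3=0, -3-6=-9, -3-8=-11
a = 6: 6--5=11, 6--4=10, 6--3=9, 6-6=0, 6-8=-2
a = 8: 8--5=13, 8--4=12, 8--3=11, 8-6=2, 8-8=0
Collecting distinct values (and noting 0 appears from a-a):
A - A = {-13, -12, -11, -10, -9, -2, -1, 0, 1, 2, 9, 10, 11, 12, 13}
|A - A| = 15

A - A = {-13, -12, -11, -10, -9, -2, -1, 0, 1, 2, 9, 10, 11, 12, 13}


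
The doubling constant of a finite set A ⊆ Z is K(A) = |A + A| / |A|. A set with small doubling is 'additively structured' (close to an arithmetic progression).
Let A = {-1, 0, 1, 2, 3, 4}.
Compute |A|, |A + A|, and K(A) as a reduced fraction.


|A| = 6.
Compute A + A by enumerating all 36 pairs.
A + A = {-2, -1, 0, 1, 2, 3, 4, 5, 6, 7, 8}, so |A + A| = 11.
K = |A + A| / |A| = 11/6 (already in lowest terms) ≈ 1.8333.
Reference: AP of size 6 gives K = 11/6 ≈ 1.8333; a fully generic set of size 6 gives K ≈ 3.5000.

|A| = 6, |A + A| = 11, K = 11/6.


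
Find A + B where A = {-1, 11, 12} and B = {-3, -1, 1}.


A + B = {a + b : a ∈ A, b ∈ B}.
Enumerate all |A|·|B| = 3·3 = 9 pairs (a, b) and collect distinct sums.
a = -1: -1+-3=-4, -1+-1=-2, -1+1=0
a = 11: 11+-3=8, 11+-1=10, 11+1=12
a = 12: 12+-3=9, 12+-1=11, 12+1=13
Collecting distinct sums: A + B = {-4, -2, 0, 8, 9, 10, 11, 12, 13}
|A + B| = 9

A + B = {-4, -2, 0, 8, 9, 10, 11, 12, 13}


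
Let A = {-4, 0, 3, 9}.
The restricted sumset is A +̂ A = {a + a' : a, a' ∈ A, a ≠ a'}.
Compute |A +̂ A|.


Restricted sumset: A +̂ A = {a + a' : a ∈ A, a' ∈ A, a ≠ a'}.
Equivalently, take A + A and drop any sum 2a that is achievable ONLY as a + a for a ∈ A (i.e. sums representable only with equal summands).
Enumerate pairs (a, a') with a < a' (symmetric, so each unordered pair gives one sum; this covers all a ≠ a'):
  -4 + 0 = -4
  -4 + 3 = -1
  -4 + 9 = 5
  0 + 3 = 3
  0 + 9 = 9
  3 + 9 = 12
Collected distinct sums: {-4, -1, 3, 5, 9, 12}
|A +̂ A| = 6
(Reference bound: |A +̂ A| ≥ 2|A| - 3 for |A| ≥ 2, with |A| = 4 giving ≥ 5.)

|A +̂ A| = 6


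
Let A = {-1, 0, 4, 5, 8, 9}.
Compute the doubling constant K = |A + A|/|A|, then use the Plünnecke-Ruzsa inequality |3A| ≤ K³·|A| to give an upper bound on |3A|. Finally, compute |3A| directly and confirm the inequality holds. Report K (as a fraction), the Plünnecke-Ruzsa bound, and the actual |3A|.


|A| = 6.
Step 1: Compute A + A by enumerating all 36 pairs.
A + A = {-2, -1, 0, 3, 4, 5, 7, 8, 9, 10, 12, 13, 14, 16, 17, 18}, so |A + A| = 16.
Step 2: Doubling constant K = |A + A|/|A| = 16/6 = 16/6 ≈ 2.6667.
Step 3: Plünnecke-Ruzsa gives |3A| ≤ K³·|A| = (2.6667)³ · 6 ≈ 113.7778.
Step 4: Compute 3A = A + A + A directly by enumerating all triples (a,b,c) ∈ A³; |3A| = 30.
Step 5: Check 30 ≤ 113.7778? Yes ✓.

K = 16/6, Plünnecke-Ruzsa bound K³|A| ≈ 113.7778, |3A| = 30, inequality holds.


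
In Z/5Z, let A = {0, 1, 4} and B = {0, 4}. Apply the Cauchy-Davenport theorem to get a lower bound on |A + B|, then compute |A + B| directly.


Cauchy-Davenport: |A + B| ≥ min(p, |A| + |B| - 1) for A, B nonempty in Z/pZ.
|A| = 3, |B| = 2, p = 5.
CD lower bound = min(5, 3 + 2 - 1) = min(5, 4) = 4.
Compute A + B mod 5 directly:
a = 0: 0+0=0, 0+4=4
a = 1: 1+0=1, 1+4=0
a = 4: 4+0=4, 4+4=3
A + B = {0, 1, 3, 4}, so |A + B| = 4.
Verify: 4 ≥ 4? Yes ✓.

CD lower bound = 4, actual |A + B| = 4.


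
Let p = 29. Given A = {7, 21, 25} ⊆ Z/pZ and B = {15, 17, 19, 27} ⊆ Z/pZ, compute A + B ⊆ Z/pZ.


Work in Z/29Z: reduce every sum a + b modulo 29.
Enumerate all 12 pairs:
a = 7: 7+15=22, 7+17=24, 7+19=26, 7+27=5
a = 21: 21+15=7, 21+17=9, 21+19=11, 21+27=19
a = 25: 25+15=11, 25+17=13, 25+19=15, 25+27=23
Distinct residues collected: {5, 7, 9, 11, 13, 15, 19, 22, 23, 24, 26}
|A + B| = 11 (out of 29 total residues).

A + B = {5, 7, 9, 11, 13, 15, 19, 22, 23, 24, 26}


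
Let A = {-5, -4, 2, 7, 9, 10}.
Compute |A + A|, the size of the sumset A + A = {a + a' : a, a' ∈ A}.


A + A = {a + a' : a, a' ∈ A}; |A| = 6.
General bounds: 2|A| - 1 ≤ |A + A| ≤ |A|(|A|+1)/2, i.e. 11 ≤ |A + A| ≤ 21.
Lower bound 2|A|-1 is attained iff A is an arithmetic progression.
Enumerate sums a + a' for a ≤ a' (symmetric, so this suffices):
a = -5: -5+-5=-10, -5+-4=-9, -5+2=-3, -5+7=2, -5+9=4, -5+10=5
a = -4: -4+-4=-8, -4+2=-2, -4+7=3, -4+9=5, -4+10=6
a = 2: 2+2=4, 2+7=9, 2+9=11, 2+10=12
a = 7: 7+7=14, 7+9=16, 7+10=17
a = 9: 9+9=18, 9+10=19
a = 10: 10+10=20
Distinct sums: {-10, -9, -8, -3, -2, 2, 3, 4, 5, 6, 9, 11, 12, 14, 16, 17, 18, 19, 20}
|A + A| = 19

|A + A| = 19


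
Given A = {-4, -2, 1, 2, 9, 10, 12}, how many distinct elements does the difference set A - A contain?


A - A = {a - a' : a, a' ∈ A}; |A| = 7.
Bounds: 2|A|-1 ≤ |A - A| ≤ |A|² - |A| + 1, i.e. 13 ≤ |A - A| ≤ 43.
Note: 0 ∈ A - A always (from a - a). The set is symmetric: if d ∈ A - A then -d ∈ A - A.
Enumerate nonzero differences d = a - a' with a > a' (then include -d):
Positive differences: {1, 2, 3, 4, 5, 6, 7, 8, 9, 10, 11, 12, 13, 14, 16}
Full difference set: {0} ∪ (positive diffs) ∪ (negative diffs).
|A - A| = 1 + 2·15 = 31 (matches direct enumeration: 31).

|A - A| = 31


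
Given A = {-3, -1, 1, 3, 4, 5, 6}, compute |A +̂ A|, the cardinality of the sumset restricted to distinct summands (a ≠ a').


Restricted sumset: A +̂ A = {a + a' : a ∈ A, a' ∈ A, a ≠ a'}.
Equivalently, take A + A and drop any sum 2a that is achievable ONLY as a + a for a ∈ A (i.e. sums representable only with equal summands).
Enumerate pairs (a, a') with a < a' (symmetric, so each unordered pair gives one sum; this covers all a ≠ a'):
  -3 + -1 = -4
  -3 + 1 = -2
  -3 + 3 = 0
  -3 + 4 = 1
  -3 + 5 = 2
  -3 + 6 = 3
  -1 + 1 = 0
  -1 + 3 = 2
  -1 + 4 = 3
  -1 + 5 = 4
  -1 + 6 = 5
  1 + 3 = 4
  1 + 4 = 5
  1 + 5 = 6
  1 + 6 = 7
  3 + 4 = 7
  3 + 5 = 8
  3 + 6 = 9
  4 + 5 = 9
  4 + 6 = 10
  5 + 6 = 11
Collected distinct sums: {-4, -2, 0, 1, 2, 3, 4, 5, 6, 7, 8, 9, 10, 11}
|A +̂ A| = 14
(Reference bound: |A +̂ A| ≥ 2|A| - 3 for |A| ≥ 2, with |A| = 7 giving ≥ 11.)

|A +̂ A| = 14


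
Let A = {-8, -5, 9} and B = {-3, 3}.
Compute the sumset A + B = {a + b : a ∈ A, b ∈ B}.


A + B = {a + b : a ∈ A, b ∈ B}.
Enumerate all |A|·|B| = 3·2 = 6 pairs (a, b) and collect distinct sums.
a = -8: -8+-3=-11, -8+3=-5
a = -5: -5+-3=-8, -5+3=-2
a = 9: 9+-3=6, 9+3=12
Collecting distinct sums: A + B = {-11, -8, -5, -2, 6, 12}
|A + B| = 6

A + B = {-11, -8, -5, -2, 6, 12}


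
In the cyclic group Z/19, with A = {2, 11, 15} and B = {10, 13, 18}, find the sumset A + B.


Work in Z/19Z: reduce every sum a + b modulo 19.
Enumerate all 9 pairs:
a = 2: 2+10=12, 2+13=15, 2+18=1
a = 11: 11+10=2, 11+13=5, 11+18=10
a = 15: 15+10=6, 15+13=9, 15+18=14
Distinct residues collected: {1, 2, 5, 6, 9, 10, 12, 14, 15}
|A + B| = 9 (out of 19 total residues).

A + B = {1, 2, 5, 6, 9, 10, 12, 14, 15}


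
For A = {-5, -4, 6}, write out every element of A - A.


A - A = {a - a' : a, a' ∈ A}.
Compute a - a' for each ordered pair (a, a'):
a = -5: -5--5=0, -5--4=-1, -5-6=-11
a = -4: -4--5=1, -4--4=0, -4-6=-10
a = 6: 6--5=11, 6--4=10, 6-6=0
Collecting distinct values (and noting 0 appears from a-a):
A - A = {-11, -10, -1, 0, 1, 10, 11}
|A - A| = 7

A - A = {-11, -10, -1, 0, 1, 10, 11}


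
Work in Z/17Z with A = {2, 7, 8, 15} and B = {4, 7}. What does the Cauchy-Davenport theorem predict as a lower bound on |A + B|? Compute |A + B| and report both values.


Cauchy-Davenport: |A + B| ≥ min(p, |A| + |B| - 1) for A, B nonempty in Z/pZ.
|A| = 4, |B| = 2, p = 17.
CD lower bound = min(17, 4 + 2 - 1) = min(17, 5) = 5.
Compute A + B mod 17 directly:
a = 2: 2+4=6, 2+7=9
a = 7: 7+4=11, 7+7=14
a = 8: 8+4=12, 8+7=15
a = 15: 15+4=2, 15+7=5
A + B = {2, 5, 6, 9, 11, 12, 14, 15}, so |A + B| = 8.
Verify: 8 ≥ 5? Yes ✓.

CD lower bound = 5, actual |A + B| = 8.


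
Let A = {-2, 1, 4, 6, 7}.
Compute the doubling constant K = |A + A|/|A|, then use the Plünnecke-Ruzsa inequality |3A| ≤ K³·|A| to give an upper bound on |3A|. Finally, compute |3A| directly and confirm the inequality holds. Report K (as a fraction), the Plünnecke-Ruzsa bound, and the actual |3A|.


|A| = 5.
Step 1: Compute A + A by enumerating all 25 pairs.
A + A = {-4, -1, 2, 4, 5, 7, 8, 10, 11, 12, 13, 14}, so |A + A| = 12.
Step 2: Doubling constant K = |A + A|/|A| = 12/5 = 12/5 ≈ 2.4000.
Step 3: Plünnecke-Ruzsa gives |3A| ≤ K³·|A| = (2.4000)³ · 5 ≈ 69.1200.
Step 4: Compute 3A = A + A + A directly by enumerating all triples (a,b,c) ∈ A³; |3A| = 21.
Step 5: Check 21 ≤ 69.1200? Yes ✓.

K = 12/5, Plünnecke-Ruzsa bound K³|A| ≈ 69.1200, |3A| = 21, inequality holds.


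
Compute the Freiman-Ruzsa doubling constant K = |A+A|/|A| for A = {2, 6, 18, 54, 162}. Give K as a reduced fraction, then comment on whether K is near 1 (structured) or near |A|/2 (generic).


|A| = 5.
Compute A + A by enumerating all 25 pairs.
A + A = {4, 8, 12, 20, 24, 36, 56, 60, 72, 108, 164, 168, 180, 216, 324}, so |A + A| = 15.
K = |A + A| / |A| = 15/5 = 3/1 ≈ 3.0000.
Reference: AP of size 5 gives K = 9/5 ≈ 1.8000; a fully generic set of size 5 gives K ≈ 3.0000.

|A| = 5, |A + A| = 15, K = 15/5 = 3/1.


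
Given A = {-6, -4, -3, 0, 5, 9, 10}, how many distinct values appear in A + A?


A + A = {a + a' : a, a' ∈ A}; |A| = 7.
General bounds: 2|A| - 1 ≤ |A + A| ≤ |A|(|A|+1)/2, i.e. 13 ≤ |A + A| ≤ 28.
Lower bound 2|A|-1 is attained iff A is an arithmetic progression.
Enumerate sums a + a' for a ≤ a' (symmetric, so this suffices):
a = -6: -6+-6=-12, -6+-4=-10, -6+-3=-9, -6+0=-6, -6+5=-1, -6+9=3, -6+10=4
a = -4: -4+-4=-8, -4+-3=-7, -4+0=-4, -4+5=1, -4+9=5, -4+10=6
a = -3: -3+-3=-6, -3+0=-3, -3+5=2, -3+9=6, -3+10=7
a = 0: 0+0=0, 0+5=5, 0+9=9, 0+10=10
a = 5: 5+5=10, 5+9=14, 5+10=15
a = 9: 9+9=18, 9+10=19
a = 10: 10+10=20
Distinct sums: {-12, -10, -9, -8, -7, -6, -4, -3, -1, 0, 1, 2, 3, 4, 5, 6, 7, 9, 10, 14, 15, 18, 19, 20}
|A + A| = 24

|A + A| = 24


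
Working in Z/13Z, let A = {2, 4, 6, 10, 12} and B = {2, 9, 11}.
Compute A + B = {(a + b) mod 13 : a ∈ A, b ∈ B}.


Work in Z/13Z: reduce every sum a + b modulo 13.
Enumerate all 15 pairs:
a = 2: 2+2=4, 2+9=11, 2+11=0
a = 4: 4+2=6, 4+9=0, 4+11=2
a = 6: 6+2=8, 6+9=2, 6+11=4
a = 10: 10+2=12, 10+9=6, 10+11=8
a = 12: 12+2=1, 12+9=8, 12+11=10
Distinct residues collected: {0, 1, 2, 4, 6, 8, 10, 11, 12}
|A + B| = 9 (out of 13 total residues).

A + B = {0, 1, 2, 4, 6, 8, 10, 11, 12}


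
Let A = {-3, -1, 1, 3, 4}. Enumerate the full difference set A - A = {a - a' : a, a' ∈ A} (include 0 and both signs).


A - A = {a - a' : a, a' ∈ A}.
Compute a - a' for each ordered pair (a, a'):
a = -3: -3--3=0, -3--1=-2, -3-1=-4, -3-3=-6, -3-4=-7
a = -1: -1--3=2, -1--1=0, -1-1=-2, -1-3=-4, -1-4=-5
a = 1: 1--3=4, 1--1=2, 1-1=0, 1-3=-2, 1-4=-3
a = 3: 3--3=6, 3--1=4, 3-1=2, 3-3=0, 3-4=-1
a = 4: 4--3=7, 4--1=5, 4-1=3, 4-3=1, 4-4=0
Collecting distinct values (and noting 0 appears from a-a):
A - A = {-7, -6, -5, -4, -3, -2, -1, 0, 1, 2, 3, 4, 5, 6, 7}
|A - A| = 15

A - A = {-7, -6, -5, -4, -3, -2, -1, 0, 1, 2, 3, 4, 5, 6, 7}


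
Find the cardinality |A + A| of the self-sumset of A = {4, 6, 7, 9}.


A + A = {a + a' : a, a' ∈ A}; |A| = 4.
General bounds: 2|A| - 1 ≤ |A + A| ≤ |A|(|A|+1)/2, i.e. 7 ≤ |A + A| ≤ 10.
Lower bound 2|A|-1 is attained iff A is an arithmetic progression.
Enumerate sums a + a' for a ≤ a' (symmetric, so this suffices):
a = 4: 4+4=8, 4+6=10, 4+7=11, 4+9=13
a = 6: 6+6=12, 6+7=13, 6+9=15
a = 7: 7+7=14, 7+9=16
a = 9: 9+9=18
Distinct sums: {8, 10, 11, 12, 13, 14, 15, 16, 18}
|A + A| = 9

|A + A| = 9


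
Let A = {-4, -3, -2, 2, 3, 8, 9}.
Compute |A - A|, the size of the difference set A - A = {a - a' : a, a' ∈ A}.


A - A = {a - a' : a, a' ∈ A}; |A| = 7.
Bounds: 2|A|-1 ≤ |A - A| ≤ |A|² - |A| + 1, i.e. 13 ≤ |A - A| ≤ 43.
Note: 0 ∈ A - A always (from a - a). The set is symmetric: if d ∈ A - A then -d ∈ A - A.
Enumerate nonzero differences d = a - a' with a > a' (then include -d):
Positive differences: {1, 2, 4, 5, 6, 7, 10, 11, 12, 13}
Full difference set: {0} ∪ (positive diffs) ∪ (negative diffs).
|A - A| = 1 + 2·10 = 21 (matches direct enumeration: 21).

|A - A| = 21


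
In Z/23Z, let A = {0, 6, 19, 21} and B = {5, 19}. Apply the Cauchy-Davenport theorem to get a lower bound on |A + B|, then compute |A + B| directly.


Cauchy-Davenport: |A + B| ≥ min(p, |A| + |B| - 1) for A, B nonempty in Z/pZ.
|A| = 4, |B| = 2, p = 23.
CD lower bound = min(23, 4 + 2 - 1) = min(23, 5) = 5.
Compute A + B mod 23 directly:
a = 0: 0+5=5, 0+19=19
a = 6: 6+5=11, 6+19=2
a = 19: 19+5=1, 19+19=15
a = 21: 21+5=3, 21+19=17
A + B = {1, 2, 3, 5, 11, 15, 17, 19}, so |A + B| = 8.
Verify: 8 ≥ 5? Yes ✓.

CD lower bound = 5, actual |A + B| = 8.


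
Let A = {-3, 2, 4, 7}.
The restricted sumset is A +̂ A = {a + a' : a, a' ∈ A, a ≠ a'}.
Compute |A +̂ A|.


Restricted sumset: A +̂ A = {a + a' : a ∈ A, a' ∈ A, a ≠ a'}.
Equivalently, take A + A and drop any sum 2a that is achievable ONLY as a + a for a ∈ A (i.e. sums representable only with equal summands).
Enumerate pairs (a, a') with a < a' (symmetric, so each unordered pair gives one sum; this covers all a ≠ a'):
  -3 + 2 = -1
  -3 + 4 = 1
  -3 + 7 = 4
  2 + 4 = 6
  2 + 7 = 9
  4 + 7 = 11
Collected distinct sums: {-1, 1, 4, 6, 9, 11}
|A +̂ A| = 6
(Reference bound: |A +̂ A| ≥ 2|A| - 3 for |A| ≥ 2, with |A| = 4 giving ≥ 5.)

|A +̂ A| = 6


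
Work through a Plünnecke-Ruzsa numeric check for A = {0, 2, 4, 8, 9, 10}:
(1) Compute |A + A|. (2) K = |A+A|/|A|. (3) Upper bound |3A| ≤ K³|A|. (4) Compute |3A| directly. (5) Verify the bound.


|A| = 6.
Step 1: Compute A + A by enumerating all 36 pairs.
A + A = {0, 2, 4, 6, 8, 9, 10, 11, 12, 13, 14, 16, 17, 18, 19, 20}, so |A + A| = 16.
Step 2: Doubling constant K = |A + A|/|A| = 16/6 = 16/6 ≈ 2.6667.
Step 3: Plünnecke-Ruzsa gives |3A| ≤ K³·|A| = (2.6667)³ · 6 ≈ 113.7778.
Step 4: Compute 3A = A + A + A directly by enumerating all triples (a,b,c) ∈ A³; |3A| = 27.
Step 5: Check 27 ≤ 113.7778? Yes ✓.

K = 16/6, Plünnecke-Ruzsa bound K³|A| ≈ 113.7778, |3A| = 27, inequality holds.


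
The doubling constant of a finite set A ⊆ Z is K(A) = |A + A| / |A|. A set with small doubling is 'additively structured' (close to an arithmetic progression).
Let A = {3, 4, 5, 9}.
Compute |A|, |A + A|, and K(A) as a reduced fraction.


|A| = 4.
Compute A + A by enumerating all 16 pairs.
A + A = {6, 7, 8, 9, 10, 12, 13, 14, 18}, so |A + A| = 9.
K = |A + A| / |A| = 9/4 (already in lowest terms) ≈ 2.2500.
Reference: AP of size 4 gives K = 7/4 ≈ 1.7500; a fully generic set of size 4 gives K ≈ 2.5000.

|A| = 4, |A + A| = 9, K = 9/4.


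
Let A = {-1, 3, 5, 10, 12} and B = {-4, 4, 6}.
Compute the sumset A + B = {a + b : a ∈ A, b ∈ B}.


A + B = {a + b : a ∈ A, b ∈ B}.
Enumerate all |A|·|B| = 5·3 = 15 pairs (a, b) and collect distinct sums.
a = -1: -1+-4=-5, -1+4=3, -1+6=5
a = 3: 3+-4=-1, 3+4=7, 3+6=9
a = 5: 5+-4=1, 5+4=9, 5+6=11
a = 10: 10+-4=6, 10+4=14, 10+6=16
a = 12: 12+-4=8, 12+4=16, 12+6=18
Collecting distinct sums: A + B = {-5, -1, 1, 3, 5, 6, 7, 8, 9, 11, 14, 16, 18}
|A + B| = 13

A + B = {-5, -1, 1, 3, 5, 6, 7, 8, 9, 11, 14, 16, 18}


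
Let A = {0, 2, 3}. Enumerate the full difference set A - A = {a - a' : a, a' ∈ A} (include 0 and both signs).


A - A = {a - a' : a, a' ∈ A}.
Compute a - a' for each ordered pair (a, a'):
a = 0: 0-0=0, 0-2=-2, 0-3=-3
a = 2: 2-0=2, 2-2=0, 2-3=-1
a = 3: 3-0=3, 3-2=1, 3-3=0
Collecting distinct values (and noting 0 appears from a-a):
A - A = {-3, -2, -1, 0, 1, 2, 3}
|A - A| = 7

A - A = {-3, -2, -1, 0, 1, 2, 3}


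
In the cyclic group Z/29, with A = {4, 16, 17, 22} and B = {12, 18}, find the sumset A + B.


Work in Z/29Z: reduce every sum a + b modulo 29.
Enumerate all 8 pairs:
a = 4: 4+12=16, 4+18=22
a = 16: 16+12=28, 16+18=5
a = 17: 17+12=0, 17+18=6
a = 22: 22+12=5, 22+18=11
Distinct residues collected: {0, 5, 6, 11, 16, 22, 28}
|A + B| = 7 (out of 29 total residues).

A + B = {0, 5, 6, 11, 16, 22, 28}


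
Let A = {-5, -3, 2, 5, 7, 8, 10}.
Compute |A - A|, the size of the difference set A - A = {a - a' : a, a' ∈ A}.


A - A = {a - a' : a, a' ∈ A}; |A| = 7.
Bounds: 2|A|-1 ≤ |A - A| ≤ |A|² - |A| + 1, i.e. 13 ≤ |A - A| ≤ 43.
Note: 0 ∈ A - A always (from a - a). The set is symmetric: if d ∈ A - A then -d ∈ A - A.
Enumerate nonzero differences d = a - a' with a > a' (then include -d):
Positive differences: {1, 2, 3, 5, 6, 7, 8, 10, 11, 12, 13, 15}
Full difference set: {0} ∪ (positive diffs) ∪ (negative diffs).
|A - A| = 1 + 2·12 = 25 (matches direct enumeration: 25).

|A - A| = 25


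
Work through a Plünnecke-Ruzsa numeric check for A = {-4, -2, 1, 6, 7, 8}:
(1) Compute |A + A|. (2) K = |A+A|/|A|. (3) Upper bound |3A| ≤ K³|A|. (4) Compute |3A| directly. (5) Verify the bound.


|A| = 6.
Step 1: Compute A + A by enumerating all 36 pairs.
A + A = {-8, -6, -4, -3, -1, 2, 3, 4, 5, 6, 7, 8, 9, 12, 13, 14, 15, 16}, so |A + A| = 18.
Step 2: Doubling constant K = |A + A|/|A| = 18/6 = 18/6 ≈ 3.0000.
Step 3: Plünnecke-Ruzsa gives |3A| ≤ K³·|A| = (3.0000)³ · 6 ≈ 162.0000.
Step 4: Compute 3A = A + A + A directly by enumerating all triples (a,b,c) ∈ A³; |3A| = 34.
Step 5: Check 34 ≤ 162.0000? Yes ✓.

K = 18/6, Plünnecke-Ruzsa bound K³|A| ≈ 162.0000, |3A| = 34, inequality holds.


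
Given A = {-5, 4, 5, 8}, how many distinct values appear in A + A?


A + A = {a + a' : a, a' ∈ A}; |A| = 4.
General bounds: 2|A| - 1 ≤ |A + A| ≤ |A|(|A|+1)/2, i.e. 7 ≤ |A + A| ≤ 10.
Lower bound 2|A|-1 is attained iff A is an arithmetic progression.
Enumerate sums a + a' for a ≤ a' (symmetric, so this suffices):
a = -5: -5+-5=-10, -5+4=-1, -5+5=0, -5+8=3
a = 4: 4+4=8, 4+5=9, 4+8=12
a = 5: 5+5=10, 5+8=13
a = 8: 8+8=16
Distinct sums: {-10, -1, 0, 3, 8, 9, 10, 12, 13, 16}
|A + A| = 10

|A + A| = 10


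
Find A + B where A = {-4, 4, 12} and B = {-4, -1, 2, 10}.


A + B = {a + b : a ∈ A, b ∈ B}.
Enumerate all |A|·|B| = 3·4 = 12 pairs (a, b) and collect distinct sums.
a = -4: -4+-4=-8, -4+-1=-5, -4+2=-2, -4+10=6
a = 4: 4+-4=0, 4+-1=3, 4+2=6, 4+10=14
a = 12: 12+-4=8, 12+-1=11, 12+2=14, 12+10=22
Collecting distinct sums: A + B = {-8, -5, -2, 0, 3, 6, 8, 11, 14, 22}
|A + B| = 10

A + B = {-8, -5, -2, 0, 3, 6, 8, 11, 14, 22}


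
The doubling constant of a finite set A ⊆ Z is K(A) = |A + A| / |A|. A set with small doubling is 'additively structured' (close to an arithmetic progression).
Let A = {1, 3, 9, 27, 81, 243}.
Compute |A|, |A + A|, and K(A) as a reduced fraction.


|A| = 6.
Compute A + A by enumerating all 36 pairs.
A + A = {2, 4, 6, 10, 12, 18, 28, 30, 36, 54, 82, 84, 90, 108, 162, 244, 246, 252, 270, 324, 486}, so |A + A| = 21.
K = |A + A| / |A| = 21/6 = 7/2 ≈ 3.5000.
Reference: AP of size 6 gives K = 11/6 ≈ 1.8333; a fully generic set of size 6 gives K ≈ 3.5000.

|A| = 6, |A + A| = 21, K = 21/6 = 7/2.


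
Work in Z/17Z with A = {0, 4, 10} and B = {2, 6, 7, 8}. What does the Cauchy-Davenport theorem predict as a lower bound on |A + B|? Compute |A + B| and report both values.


Cauchy-Davenport: |A + B| ≥ min(p, |A| + |B| - 1) for A, B nonempty in Z/pZ.
|A| = 3, |B| = 4, p = 17.
CD lower bound = min(17, 3 + 4 - 1) = min(17, 6) = 6.
Compute A + B mod 17 directly:
a = 0: 0+2=2, 0+6=6, 0+7=7, 0+8=8
a = 4: 4+2=6, 4+6=10, 4+7=11, 4+8=12
a = 10: 10+2=12, 10+6=16, 10+7=0, 10+8=1
A + B = {0, 1, 2, 6, 7, 8, 10, 11, 12, 16}, so |A + B| = 10.
Verify: 10 ≥ 6? Yes ✓.

CD lower bound = 6, actual |A + B| = 10.


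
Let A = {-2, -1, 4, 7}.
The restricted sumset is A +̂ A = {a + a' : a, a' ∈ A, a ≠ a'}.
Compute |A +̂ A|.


Restricted sumset: A +̂ A = {a + a' : a ∈ A, a' ∈ A, a ≠ a'}.
Equivalently, take A + A and drop any sum 2a that is achievable ONLY as a + a for a ∈ A (i.e. sums representable only with equal summands).
Enumerate pairs (a, a') with a < a' (symmetric, so each unordered pair gives one sum; this covers all a ≠ a'):
  -2 + -1 = -3
  -2 + 4 = 2
  -2 + 7 = 5
  -1 + 4 = 3
  -1 + 7 = 6
  4 + 7 = 11
Collected distinct sums: {-3, 2, 3, 5, 6, 11}
|A +̂ A| = 6
(Reference bound: |A +̂ A| ≥ 2|A| - 3 for |A| ≥ 2, with |A| = 4 giving ≥ 5.)

|A +̂ A| = 6


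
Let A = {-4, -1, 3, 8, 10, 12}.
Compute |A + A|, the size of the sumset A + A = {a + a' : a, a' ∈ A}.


A + A = {a + a' : a, a' ∈ A}; |A| = 6.
General bounds: 2|A| - 1 ≤ |A + A| ≤ |A|(|A|+1)/2, i.e. 11 ≤ |A + A| ≤ 21.
Lower bound 2|A|-1 is attained iff A is an arithmetic progression.
Enumerate sums a + a' for a ≤ a' (symmetric, so this suffices):
a = -4: -4+-4=-8, -4+-1=-5, -4+3=-1, -4+8=4, -4+10=6, -4+12=8
a = -1: -1+-1=-2, -1+3=2, -1+8=7, -1+10=9, -1+12=11
a = 3: 3+3=6, 3+8=11, 3+10=13, 3+12=15
a = 8: 8+8=16, 8+10=18, 8+12=20
a = 10: 10+10=20, 10+12=22
a = 12: 12+12=24
Distinct sums: {-8, -5, -2, -1, 2, 4, 6, 7, 8, 9, 11, 13, 15, 16, 18, 20, 22, 24}
|A + A| = 18

|A + A| = 18


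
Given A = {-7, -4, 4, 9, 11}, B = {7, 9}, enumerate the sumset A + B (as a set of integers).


A + B = {a + b : a ∈ A, b ∈ B}.
Enumerate all |A|·|B| = 5·2 = 10 pairs (a, b) and collect distinct sums.
a = -7: -7+7=0, -7+9=2
a = -4: -4+7=3, -4+9=5
a = 4: 4+7=11, 4+9=13
a = 9: 9+7=16, 9+9=18
a = 11: 11+7=18, 11+9=20
Collecting distinct sums: A + B = {0, 2, 3, 5, 11, 13, 16, 18, 20}
|A + B| = 9

A + B = {0, 2, 3, 5, 11, 13, 16, 18, 20}


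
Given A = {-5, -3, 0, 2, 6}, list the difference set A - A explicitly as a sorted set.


A - A = {a - a' : a, a' ∈ A}.
Compute a - a' for each ordered pair (a, a'):
a = -5: -5--5=0, -5--3=-2, -5-0=-5, -5-2=-7, -5-6=-11
a = -3: -3--5=2, -3--3=0, -3-0=-3, -3-2=-5, -3-6=-9
a = 0: 0--5=5, 0--3=3, 0-0=0, 0-2=-2, 0-6=-6
a = 2: 2--5=7, 2--3=5, 2-0=2, 2-2=0, 2-6=-4
a = 6: 6--5=11, 6--3=9, 6-0=6, 6-2=4, 6-6=0
Collecting distinct values (and noting 0 appears from a-a):
A - A = {-11, -9, -7, -6, -5, -4, -3, -2, 0, 2, 3, 4, 5, 6, 7, 9, 11}
|A - A| = 17

A - A = {-11, -9, -7, -6, -5, -4, -3, -2, 0, 2, 3, 4, 5, 6, 7, 9, 11}


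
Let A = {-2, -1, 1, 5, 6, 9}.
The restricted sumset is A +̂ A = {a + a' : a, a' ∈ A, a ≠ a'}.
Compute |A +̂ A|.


Restricted sumset: A +̂ A = {a + a' : a ∈ A, a' ∈ A, a ≠ a'}.
Equivalently, take A + A and drop any sum 2a that is achievable ONLY as a + a for a ∈ A (i.e. sums representable only with equal summands).
Enumerate pairs (a, a') with a < a' (symmetric, so each unordered pair gives one sum; this covers all a ≠ a'):
  -2 + -1 = -3
  -2 + 1 = -1
  -2 + 5 = 3
  -2 + 6 = 4
  -2 + 9 = 7
  -1 + 1 = 0
  -1 + 5 = 4
  -1 + 6 = 5
  -1 + 9 = 8
  1 + 5 = 6
  1 + 6 = 7
  1 + 9 = 10
  5 + 6 = 11
  5 + 9 = 14
  6 + 9 = 15
Collected distinct sums: {-3, -1, 0, 3, 4, 5, 6, 7, 8, 10, 11, 14, 15}
|A +̂ A| = 13
(Reference bound: |A +̂ A| ≥ 2|A| - 3 for |A| ≥ 2, with |A| = 6 giving ≥ 9.)

|A +̂ A| = 13


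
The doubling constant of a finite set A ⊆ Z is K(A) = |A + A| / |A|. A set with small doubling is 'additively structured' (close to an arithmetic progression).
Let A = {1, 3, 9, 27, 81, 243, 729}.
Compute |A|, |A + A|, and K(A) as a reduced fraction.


|A| = 7.
Compute A + A by enumerating all 49 pairs.
A + A = {2, 4, 6, 10, 12, 18, 28, 30, 36, 54, 82, 84, 90, 108, 162, 244, 246, 252, 270, 324, 486, 730, 732, 738, 756, 810, 972, 1458}, so |A + A| = 28.
K = |A + A| / |A| = 28/7 = 4/1 ≈ 4.0000.
Reference: AP of size 7 gives K = 13/7 ≈ 1.8571; a fully generic set of size 7 gives K ≈ 4.0000.

|A| = 7, |A + A| = 28, K = 28/7 = 4/1.


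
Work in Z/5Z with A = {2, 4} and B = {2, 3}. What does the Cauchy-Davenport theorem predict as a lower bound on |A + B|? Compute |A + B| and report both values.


Cauchy-Davenport: |A + B| ≥ min(p, |A| + |B| - 1) for A, B nonempty in Z/pZ.
|A| = 2, |B| = 2, p = 5.
CD lower bound = min(5, 2 + 2 - 1) = min(5, 3) = 3.
Compute A + B mod 5 directly:
a = 2: 2+2=4, 2+3=0
a = 4: 4+2=1, 4+3=2
A + B = {0, 1, 2, 4}, so |A + B| = 4.
Verify: 4 ≥ 3? Yes ✓.

CD lower bound = 3, actual |A + B| = 4.


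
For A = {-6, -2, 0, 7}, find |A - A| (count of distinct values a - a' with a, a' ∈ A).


A - A = {a - a' : a, a' ∈ A}; |A| = 4.
Bounds: 2|A|-1 ≤ |A - A| ≤ |A|² - |A| + 1, i.e. 7 ≤ |A - A| ≤ 13.
Note: 0 ∈ A - A always (from a - a). The set is symmetric: if d ∈ A - A then -d ∈ A - A.
Enumerate nonzero differences d = a - a' with a > a' (then include -d):
Positive differences: {2, 4, 6, 7, 9, 13}
Full difference set: {0} ∪ (positive diffs) ∪ (negative diffs).
|A - A| = 1 + 2·6 = 13 (matches direct enumeration: 13).

|A - A| = 13


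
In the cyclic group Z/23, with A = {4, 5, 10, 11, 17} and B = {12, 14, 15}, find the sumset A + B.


Work in Z/23Z: reduce every sum a + b modulo 23.
Enumerate all 15 pairs:
a = 4: 4+12=16, 4+14=18, 4+15=19
a = 5: 5+12=17, 5+14=19, 5+15=20
a = 10: 10+12=22, 10+14=1, 10+15=2
a = 11: 11+12=0, 11+14=2, 11+15=3
a = 17: 17+12=6, 17+14=8, 17+15=9
Distinct residues collected: {0, 1, 2, 3, 6, 8, 9, 16, 17, 18, 19, 20, 22}
|A + B| = 13 (out of 23 total residues).

A + B = {0, 1, 2, 3, 6, 8, 9, 16, 17, 18, 19, 20, 22}


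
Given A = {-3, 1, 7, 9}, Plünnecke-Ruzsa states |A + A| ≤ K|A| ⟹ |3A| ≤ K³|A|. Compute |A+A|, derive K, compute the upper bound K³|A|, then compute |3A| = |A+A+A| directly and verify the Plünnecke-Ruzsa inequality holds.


|A| = 4.
Step 1: Compute A + A by enumerating all 16 pairs.
A + A = {-6, -2, 2, 4, 6, 8, 10, 14, 16, 18}, so |A + A| = 10.
Step 2: Doubling constant K = |A + A|/|A| = 10/4 = 10/4 ≈ 2.5000.
Step 3: Plünnecke-Ruzsa gives |3A| ≤ K³·|A| = (2.5000)³ · 4 ≈ 62.5000.
Step 4: Compute 3A = A + A + A directly by enumerating all triples (a,b,c) ∈ A³; |3A| = 17.
Step 5: Check 17 ≤ 62.5000? Yes ✓.

K = 10/4, Plünnecke-Ruzsa bound K³|A| ≈ 62.5000, |3A| = 17, inequality holds.


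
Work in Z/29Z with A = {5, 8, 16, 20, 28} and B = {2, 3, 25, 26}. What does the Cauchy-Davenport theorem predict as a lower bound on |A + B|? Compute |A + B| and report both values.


Cauchy-Davenport: |A + B| ≥ min(p, |A| + |B| - 1) for A, B nonempty in Z/pZ.
|A| = 5, |B| = 4, p = 29.
CD lower bound = min(29, 5 + 4 - 1) = min(29, 8) = 8.
Compute A + B mod 29 directly:
a = 5: 5+2=7, 5+3=8, 5+25=1, 5+26=2
a = 8: 8+2=10, 8+3=11, 8+25=4, 8+26=5
a = 16: 16+2=18, 16+3=19, 16+25=12, 16+26=13
a = 20: 20+2=22, 20+3=23, 20+25=16, 20+26=17
a = 28: 28+2=1, 28+3=2, 28+25=24, 28+26=25
A + B = {1, 2, 4, 5, 7, 8, 10, 11, 12, 13, 16, 17, 18, 19, 22, 23, 24, 25}, so |A + B| = 18.
Verify: 18 ≥ 8? Yes ✓.

CD lower bound = 8, actual |A + B| = 18.


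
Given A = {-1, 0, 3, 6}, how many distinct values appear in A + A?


A + A = {a + a' : a, a' ∈ A}; |A| = 4.
General bounds: 2|A| - 1 ≤ |A + A| ≤ |A|(|A|+1)/2, i.e. 7 ≤ |A + A| ≤ 10.
Lower bound 2|A|-1 is attained iff A is an arithmetic progression.
Enumerate sums a + a' for a ≤ a' (symmetric, so this suffices):
a = -1: -1+-1=-2, -1+0=-1, -1+3=2, -1+6=5
a = 0: 0+0=0, 0+3=3, 0+6=6
a = 3: 3+3=6, 3+6=9
a = 6: 6+6=12
Distinct sums: {-2, -1, 0, 2, 3, 5, 6, 9, 12}
|A + A| = 9

|A + A| = 9


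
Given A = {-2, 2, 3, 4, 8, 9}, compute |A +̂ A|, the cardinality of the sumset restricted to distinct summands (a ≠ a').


Restricted sumset: A +̂ A = {a + a' : a ∈ A, a' ∈ A, a ≠ a'}.
Equivalently, take A + A and drop any sum 2a that is achievable ONLY as a + a for a ∈ A (i.e. sums representable only with equal summands).
Enumerate pairs (a, a') with a < a' (symmetric, so each unordered pair gives one sum; this covers all a ≠ a'):
  -2 + 2 = 0
  -2 + 3 = 1
  -2 + 4 = 2
  -2 + 8 = 6
  -2 + 9 = 7
  2 + 3 = 5
  2 + 4 = 6
  2 + 8 = 10
  2 + 9 = 11
  3 + 4 = 7
  3 + 8 = 11
  3 + 9 = 12
  4 + 8 = 12
  4 + 9 = 13
  8 + 9 = 17
Collected distinct sums: {0, 1, 2, 5, 6, 7, 10, 11, 12, 13, 17}
|A +̂ A| = 11
(Reference bound: |A +̂ A| ≥ 2|A| - 3 for |A| ≥ 2, with |A| = 6 giving ≥ 9.)

|A +̂ A| = 11


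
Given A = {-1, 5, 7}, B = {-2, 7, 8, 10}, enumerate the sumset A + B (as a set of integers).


A + B = {a + b : a ∈ A, b ∈ B}.
Enumerate all |A|·|B| = 3·4 = 12 pairs (a, b) and collect distinct sums.
a = -1: -1+-2=-3, -1+7=6, -1+8=7, -1+10=9
a = 5: 5+-2=3, 5+7=12, 5+8=13, 5+10=15
a = 7: 7+-2=5, 7+7=14, 7+8=15, 7+10=17
Collecting distinct sums: A + B = {-3, 3, 5, 6, 7, 9, 12, 13, 14, 15, 17}
|A + B| = 11

A + B = {-3, 3, 5, 6, 7, 9, 12, 13, 14, 15, 17}


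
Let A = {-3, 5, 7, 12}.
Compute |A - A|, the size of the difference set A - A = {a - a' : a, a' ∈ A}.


A - A = {a - a' : a, a' ∈ A}; |A| = 4.
Bounds: 2|A|-1 ≤ |A - A| ≤ |A|² - |A| + 1, i.e. 7 ≤ |A - A| ≤ 13.
Note: 0 ∈ A - A always (from a - a). The set is symmetric: if d ∈ A - A then -d ∈ A - A.
Enumerate nonzero differences d = a - a' with a > a' (then include -d):
Positive differences: {2, 5, 7, 8, 10, 15}
Full difference set: {0} ∪ (positive diffs) ∪ (negative diffs).
|A - A| = 1 + 2·6 = 13 (matches direct enumeration: 13).

|A - A| = 13


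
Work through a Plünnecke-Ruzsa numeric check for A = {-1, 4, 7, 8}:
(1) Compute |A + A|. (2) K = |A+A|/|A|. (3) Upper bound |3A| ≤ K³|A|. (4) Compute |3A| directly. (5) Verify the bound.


|A| = 4.
Step 1: Compute A + A by enumerating all 16 pairs.
A + A = {-2, 3, 6, 7, 8, 11, 12, 14, 15, 16}, so |A + A| = 10.
Step 2: Doubling constant K = |A + A|/|A| = 10/4 = 10/4 ≈ 2.5000.
Step 3: Plünnecke-Ruzsa gives |3A| ≤ K³·|A| = (2.5000)³ · 4 ≈ 62.5000.
Step 4: Compute 3A = A + A + A directly by enumerating all triples (a,b,c) ∈ A³; |3A| = 19.
Step 5: Check 19 ≤ 62.5000? Yes ✓.

K = 10/4, Plünnecke-Ruzsa bound K³|A| ≈ 62.5000, |3A| = 19, inequality holds.


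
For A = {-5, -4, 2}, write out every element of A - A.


A - A = {a - a' : a, a' ∈ A}.
Compute a - a' for each ordered pair (a, a'):
a = -5: -5--5=0, -5--4=-1, -5-2=-7
a = -4: -4--5=1, -4--4=0, -4-2=-6
a = 2: 2--5=7, 2--4=6, 2-2=0
Collecting distinct values (and noting 0 appears from a-a):
A - A = {-7, -6, -1, 0, 1, 6, 7}
|A - A| = 7

A - A = {-7, -6, -1, 0, 1, 6, 7}


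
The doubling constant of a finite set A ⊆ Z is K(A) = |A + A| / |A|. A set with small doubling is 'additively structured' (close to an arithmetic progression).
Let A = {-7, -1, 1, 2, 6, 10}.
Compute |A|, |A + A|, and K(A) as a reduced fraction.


|A| = 6.
Compute A + A by enumerating all 36 pairs.
A + A = {-14, -8, -6, -5, -2, -1, 0, 1, 2, 3, 4, 5, 7, 8, 9, 11, 12, 16, 20}, so |A + A| = 19.
K = |A + A| / |A| = 19/6 (already in lowest terms) ≈ 3.1667.
Reference: AP of size 6 gives K = 11/6 ≈ 1.8333; a fully generic set of size 6 gives K ≈ 3.5000.

|A| = 6, |A + A| = 19, K = 19/6.


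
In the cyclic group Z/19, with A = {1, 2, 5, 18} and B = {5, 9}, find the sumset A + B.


Work in Z/19Z: reduce every sum a + b modulo 19.
Enumerate all 8 pairs:
a = 1: 1+5=6, 1+9=10
a = 2: 2+5=7, 2+9=11
a = 5: 5+5=10, 5+9=14
a = 18: 18+5=4, 18+9=8
Distinct residues collected: {4, 6, 7, 8, 10, 11, 14}
|A + B| = 7 (out of 19 total residues).

A + B = {4, 6, 7, 8, 10, 11, 14}


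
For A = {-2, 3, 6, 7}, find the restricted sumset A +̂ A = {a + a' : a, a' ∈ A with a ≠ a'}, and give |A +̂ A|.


Restricted sumset: A +̂ A = {a + a' : a ∈ A, a' ∈ A, a ≠ a'}.
Equivalently, take A + A and drop any sum 2a that is achievable ONLY as a + a for a ∈ A (i.e. sums representable only with equal summands).
Enumerate pairs (a, a') with a < a' (symmetric, so each unordered pair gives one sum; this covers all a ≠ a'):
  -2 + 3 = 1
  -2 + 6 = 4
  -2 + 7 = 5
  3 + 6 = 9
  3 + 7 = 10
  6 + 7 = 13
Collected distinct sums: {1, 4, 5, 9, 10, 13}
|A +̂ A| = 6
(Reference bound: |A +̂ A| ≥ 2|A| - 3 for |A| ≥ 2, with |A| = 4 giving ≥ 5.)

|A +̂ A| = 6


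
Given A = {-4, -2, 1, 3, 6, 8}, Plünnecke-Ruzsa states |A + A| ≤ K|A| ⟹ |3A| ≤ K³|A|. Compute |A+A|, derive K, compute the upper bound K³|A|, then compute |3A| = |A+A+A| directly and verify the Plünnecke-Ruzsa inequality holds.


|A| = 6.
Step 1: Compute A + A by enumerating all 36 pairs.
A + A = {-8, -6, -4, -3, -1, 1, 2, 4, 6, 7, 9, 11, 12, 14, 16}, so |A + A| = 15.
Step 2: Doubling constant K = |A + A|/|A| = 15/6 = 15/6 ≈ 2.5000.
Step 3: Plünnecke-Ruzsa gives |3A| ≤ K³·|A| = (2.5000)³ · 6 ≈ 93.7500.
Step 4: Compute 3A = A + A + A directly by enumerating all triples (a,b,c) ∈ A³; |3A| = 28.
Step 5: Check 28 ≤ 93.7500? Yes ✓.

K = 15/6, Plünnecke-Ruzsa bound K³|A| ≈ 93.7500, |3A| = 28, inequality holds.
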